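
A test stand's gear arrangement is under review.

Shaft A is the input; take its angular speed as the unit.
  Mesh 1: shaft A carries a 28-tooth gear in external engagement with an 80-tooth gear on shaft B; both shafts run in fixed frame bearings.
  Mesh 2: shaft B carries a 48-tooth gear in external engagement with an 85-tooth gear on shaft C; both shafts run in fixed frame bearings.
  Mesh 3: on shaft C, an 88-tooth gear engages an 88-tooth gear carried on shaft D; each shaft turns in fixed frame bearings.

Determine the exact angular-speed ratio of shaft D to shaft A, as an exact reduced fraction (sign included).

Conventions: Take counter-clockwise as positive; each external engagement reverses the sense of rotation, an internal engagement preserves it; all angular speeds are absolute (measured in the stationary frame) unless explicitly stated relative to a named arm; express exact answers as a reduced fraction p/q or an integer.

-84/425

class = fixed-axis compound train [3 meshes; 3 ratios multiply, 3 sense flips]
mesh 1 [28T→80T]: running ratio 7/20, sense −
mesh 2 [48T→85T]: running ratio 84/425, sense +
mesh 3 [88T→88T]: running ratio 84/425, sense −
ω_out/ω_in = -84/425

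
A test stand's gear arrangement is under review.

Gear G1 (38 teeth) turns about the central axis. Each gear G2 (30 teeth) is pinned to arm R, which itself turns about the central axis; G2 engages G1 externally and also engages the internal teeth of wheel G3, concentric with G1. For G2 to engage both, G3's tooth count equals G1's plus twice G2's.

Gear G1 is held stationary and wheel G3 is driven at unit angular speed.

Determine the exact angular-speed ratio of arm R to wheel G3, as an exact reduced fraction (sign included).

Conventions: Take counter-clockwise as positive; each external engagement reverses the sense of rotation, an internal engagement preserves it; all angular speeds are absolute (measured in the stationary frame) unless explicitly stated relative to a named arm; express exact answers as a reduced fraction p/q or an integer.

49/68

recognized (axles ride arm R): planetary set, 38/30/98 teeth
ring teeth: 38 + 2·30 = 98
38(ω_sun−ω_arm) = −98(ω_ring−ω_arm),  ω_sun = 0, ω_ring = 1
38(0−ω_arm) = −98(1−ω_arm)  ⇒  136·ω_arm = 98  ⇒  ω_arm = 49/68
ω_out/ω_in = 49/68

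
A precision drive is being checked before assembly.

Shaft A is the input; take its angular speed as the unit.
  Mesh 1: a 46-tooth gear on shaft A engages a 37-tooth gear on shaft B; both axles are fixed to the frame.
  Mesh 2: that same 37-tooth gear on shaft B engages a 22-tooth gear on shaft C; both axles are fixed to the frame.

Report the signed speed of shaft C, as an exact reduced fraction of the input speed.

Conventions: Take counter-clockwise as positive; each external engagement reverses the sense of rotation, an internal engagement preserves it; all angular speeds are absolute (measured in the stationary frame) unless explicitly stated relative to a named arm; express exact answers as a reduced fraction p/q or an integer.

23/11

2-mesh fixed-axis compound train (all bearings frame-fixed)
mesh 1 [46T→37T]: |ω|/ω_in = 1×46/37 = 46/37, sense flips to −
mesh 2 [37T→22T]: |ω|/ω_in = (46/37)×37/22 = 23/11, sense flips to +
signed output speed (× input speed) = 23/11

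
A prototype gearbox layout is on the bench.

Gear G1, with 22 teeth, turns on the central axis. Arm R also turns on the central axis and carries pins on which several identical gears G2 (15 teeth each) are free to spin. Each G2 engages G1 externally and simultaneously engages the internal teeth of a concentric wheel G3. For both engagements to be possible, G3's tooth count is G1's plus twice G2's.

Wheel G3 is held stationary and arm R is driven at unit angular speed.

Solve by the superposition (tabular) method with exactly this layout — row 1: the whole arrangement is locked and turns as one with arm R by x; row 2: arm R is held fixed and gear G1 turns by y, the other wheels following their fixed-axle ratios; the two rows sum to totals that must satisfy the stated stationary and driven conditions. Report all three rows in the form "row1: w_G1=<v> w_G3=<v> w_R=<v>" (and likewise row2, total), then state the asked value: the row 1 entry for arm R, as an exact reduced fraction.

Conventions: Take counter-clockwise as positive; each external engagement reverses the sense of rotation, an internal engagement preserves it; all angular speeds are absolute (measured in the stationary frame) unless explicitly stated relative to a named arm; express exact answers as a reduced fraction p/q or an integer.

topology: planetary set — G1 22T / G2 15T / G3 52T, arm = carrier (Willis)
row 1: whole set turns with the arm by x
row 2: sun turns y, ring = −(22/52)·y, arm 0
boundary: total ω_ring = x − (22/52)·y = 0 and total ω_arm = x = 1  ⇒  y = 26/11, x = 1
row 2 ring = −(22/52)·26/11 = -1
totals (row 1 + row 2): sun 1 + 26/11 = 37/11, ring 1 + (-1) = 0, arm 1 + 0 = 1
asked cell (row1, arm) = 1

row1: w_G1=1 w_G3=1 w_R=1
row2: w_G1=26/11 w_G3=-1 w_R=0
total: w_G1=37/11 w_G3=0 w_R=1
asked value: 1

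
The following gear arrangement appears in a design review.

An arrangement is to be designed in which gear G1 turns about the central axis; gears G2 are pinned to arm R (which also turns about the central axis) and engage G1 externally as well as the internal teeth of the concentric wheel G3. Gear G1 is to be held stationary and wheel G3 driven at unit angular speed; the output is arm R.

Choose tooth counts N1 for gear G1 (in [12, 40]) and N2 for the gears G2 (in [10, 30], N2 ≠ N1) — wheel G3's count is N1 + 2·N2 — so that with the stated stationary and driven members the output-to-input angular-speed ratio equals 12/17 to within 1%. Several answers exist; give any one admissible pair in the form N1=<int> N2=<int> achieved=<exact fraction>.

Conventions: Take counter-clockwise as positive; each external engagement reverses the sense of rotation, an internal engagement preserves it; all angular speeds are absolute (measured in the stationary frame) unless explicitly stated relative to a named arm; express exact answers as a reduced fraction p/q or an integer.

class = planetary set [ratio 12/17 wanted; Willis about the carrier]
Willis with ω_sun = 0: ω_arm/ω_ring = N3/(N1+N3); set equal to 12/17  ⇒  N3/N1 = (12/17)/(1 − 12/17) = 12/5
N3 = N1 + 2·N2  ⇒  N2/N1 = (N3/N1 − 1)/2 = (12/5 − 1)/2 = 7/10
smallest multiple with N1 ≥ 12 and N2 ≥ 10: k = 2  ⇒  N1 = 2·10 = 20, N2 = 2·7 = 14 (N1 ≤ 40, N2 ≤ 30, N2 ≠ N1 ✓), N3 = 20 + 2·14 = 48
check: N3/(N1+N3) with N1 = 20, N3 = 48 gives 12/17; |achieved − target| = 0 ≤ 3/425 ✓

N1=20 N2=14 achieved=12/17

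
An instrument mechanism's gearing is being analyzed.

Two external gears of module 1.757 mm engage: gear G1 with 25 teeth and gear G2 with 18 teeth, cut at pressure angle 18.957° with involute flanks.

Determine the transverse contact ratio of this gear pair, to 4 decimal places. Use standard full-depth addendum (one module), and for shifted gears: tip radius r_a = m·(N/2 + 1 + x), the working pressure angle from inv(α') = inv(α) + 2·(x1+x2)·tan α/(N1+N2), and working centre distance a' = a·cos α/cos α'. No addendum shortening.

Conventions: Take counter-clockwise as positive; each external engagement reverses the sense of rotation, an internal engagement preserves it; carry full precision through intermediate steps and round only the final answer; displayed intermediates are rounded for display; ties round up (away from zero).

1.6096

topology: single-mesh involute geometry — m = 1.757, 25T/18T pair
base radii: r_b1 = 20.771312, r_b2 = 14.955345
tip radii: r_a1 = 23.719500, r_a2 = 17.570000
no profile shift: α' = α, a' = a
action lengths: √(r_a1²−r_b1²) = 11.452828, √(r_a2²−r_b2²) = 9.221853
base pitch p_b = π·m·cos α = 5.220400
CR = (11.452828 + 9.221853 − 37.775500·sin 18.95700°)/5.220400 = 1.609645
contact ratio ≈ 1.6096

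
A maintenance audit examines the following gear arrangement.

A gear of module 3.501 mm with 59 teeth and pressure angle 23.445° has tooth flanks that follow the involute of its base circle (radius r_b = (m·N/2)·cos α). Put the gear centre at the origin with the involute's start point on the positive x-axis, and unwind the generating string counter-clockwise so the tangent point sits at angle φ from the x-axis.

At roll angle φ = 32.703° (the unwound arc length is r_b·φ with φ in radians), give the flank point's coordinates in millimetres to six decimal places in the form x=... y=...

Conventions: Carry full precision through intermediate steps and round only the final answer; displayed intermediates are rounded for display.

x=108.952994 y=5.683966

single-mesh involute tooth geometry (59T wheel at module 3.501)
pitch radius r_p = m·N/2 = 3.501·59/2 = 103.279500
base radius r_b = r_p·cos α = 103.279500·cos 23.445° = 94.752995
roll angle φ = 32.703° = 0.57077503 rad
x = r_b·(cos φ + φ·sin φ) = 108.952994
y = r_b·(sin φ − φ·cos φ) = 5.683966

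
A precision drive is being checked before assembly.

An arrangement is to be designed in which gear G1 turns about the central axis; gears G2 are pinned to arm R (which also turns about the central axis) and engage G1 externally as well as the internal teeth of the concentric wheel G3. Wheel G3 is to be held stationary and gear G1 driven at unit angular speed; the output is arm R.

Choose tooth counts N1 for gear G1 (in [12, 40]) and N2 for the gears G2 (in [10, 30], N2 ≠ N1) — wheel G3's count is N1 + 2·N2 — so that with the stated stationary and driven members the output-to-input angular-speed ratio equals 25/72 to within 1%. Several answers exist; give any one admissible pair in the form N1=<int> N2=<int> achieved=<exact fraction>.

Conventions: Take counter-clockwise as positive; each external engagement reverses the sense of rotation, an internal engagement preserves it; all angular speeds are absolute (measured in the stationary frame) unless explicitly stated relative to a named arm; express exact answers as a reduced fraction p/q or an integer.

class = planetary set [ratio 25/72 wanted; Willis about the carrier]
Willis with ω_ring = 0: ω_arm/ω_sun = N1/(N1+N3); set equal to 25/72  ⇒  N3/N1 = 1/(25/72) − 1 = 47/25
N3 = N1 + 2·N2  ⇒  N2/N1 = (N3/N1 − 1)/2 = (47/25 − 1)/2 = 11/25
smallest multiple with N1 ≥ 12 and N2 ≥ 10: k = 1  ⇒  N1 = 1·25 = 25, N2 = 1·11 = 11 (N1 ≤ 40, N2 ≤ 30, N2 ≠ N1 ✓), N3 = 25 + 2·11 = 47
check: N1/(N1+N3) with N1 = 25, N3 = 47 gives 25/72; |achieved − target| = 0 ≤ 1/288 ✓

N1=25 N2=11 achieved=25/72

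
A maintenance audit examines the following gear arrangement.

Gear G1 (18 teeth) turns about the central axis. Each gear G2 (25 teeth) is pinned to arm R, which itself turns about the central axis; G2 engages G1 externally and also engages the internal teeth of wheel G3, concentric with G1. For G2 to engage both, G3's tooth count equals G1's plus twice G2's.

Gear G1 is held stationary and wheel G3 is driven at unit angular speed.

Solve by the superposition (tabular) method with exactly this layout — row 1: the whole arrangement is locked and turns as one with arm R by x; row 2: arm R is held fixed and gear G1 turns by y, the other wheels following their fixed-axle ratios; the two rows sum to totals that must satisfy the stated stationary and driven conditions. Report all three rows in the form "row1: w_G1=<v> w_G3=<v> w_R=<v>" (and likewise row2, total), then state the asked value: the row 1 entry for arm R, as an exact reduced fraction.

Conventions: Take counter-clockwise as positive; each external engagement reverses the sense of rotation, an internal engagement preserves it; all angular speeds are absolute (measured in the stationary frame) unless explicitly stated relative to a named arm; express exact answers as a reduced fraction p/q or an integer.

row1: w_G1=34/43 w_G3=34/43 w_R=34/43
row2: w_G1=-34/43 w_G3=9/43 w_R=0
total: w_G1=0 w_G3=1 w_R=34/43
asked value: 34/43

topology: planetary set — G1 18T / G2 25T / G3 68T, arm = carrier (Willis)
superposition row 1 [locked train]: every member turns x
row 2 (arm held, sun turns y): ω_ring = −(18/68)·y, ω_arm = 0
boundary: total ω_sun = x + y = 0 and total ω_ring = x − (18/68)·y = 1  ⇒  y = -34/43, x = 34/43
row 2 ring = −(18/68)·(-34/43) = 9/43
totals (row 1 + row 2): sun 34/43 + (-34/43) = 0, ring 34/43 + 9/43 = 1, arm 34/43 + 0 = 34/43
asked cell (row1, arm) = 34/43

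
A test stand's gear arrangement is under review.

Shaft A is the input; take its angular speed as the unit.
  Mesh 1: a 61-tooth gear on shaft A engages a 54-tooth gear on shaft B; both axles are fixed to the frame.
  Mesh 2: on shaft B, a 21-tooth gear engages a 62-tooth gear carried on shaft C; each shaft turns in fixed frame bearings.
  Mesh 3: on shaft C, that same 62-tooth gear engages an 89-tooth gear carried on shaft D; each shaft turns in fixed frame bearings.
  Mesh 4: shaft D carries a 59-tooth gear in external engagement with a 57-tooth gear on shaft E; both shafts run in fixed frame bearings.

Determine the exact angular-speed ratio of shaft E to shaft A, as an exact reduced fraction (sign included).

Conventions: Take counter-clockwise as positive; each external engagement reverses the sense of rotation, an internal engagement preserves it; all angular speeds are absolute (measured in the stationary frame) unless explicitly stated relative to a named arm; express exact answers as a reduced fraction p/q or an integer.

class = fixed-axis compound train [4 meshes; 4 ratios multiply, 4 sense flips]
mesh 1 [61T→54T]: running ratio 61/54, sense −
mesh 2 [21T→62T]: running ratio 427/1116, sense +
mesh 3 [62T→89T]: running ratio 427/1602, sense −
mesh 4 [59T→57T]: running ratio 25193/91314, sense +
ω_out/ω_in = 25193/91314

25193/91314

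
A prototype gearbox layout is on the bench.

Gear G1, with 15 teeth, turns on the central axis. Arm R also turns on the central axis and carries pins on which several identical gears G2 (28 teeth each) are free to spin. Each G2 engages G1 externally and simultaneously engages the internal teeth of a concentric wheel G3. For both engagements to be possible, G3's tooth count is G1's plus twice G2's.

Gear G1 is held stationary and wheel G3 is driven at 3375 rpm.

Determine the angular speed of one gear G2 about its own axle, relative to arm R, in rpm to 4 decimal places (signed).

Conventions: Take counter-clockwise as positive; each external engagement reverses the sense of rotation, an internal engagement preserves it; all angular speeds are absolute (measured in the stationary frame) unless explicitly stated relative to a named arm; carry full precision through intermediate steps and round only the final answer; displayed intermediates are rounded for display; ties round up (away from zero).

recognized (axles ride arm R): planetary set, 15/28/71 teeth
normalise by the input: solve with ω_ring = 1, then scale by 3375 rpm
ring teeth: 15 + 2·28 = 71
15(ω_sun−ω_arm) = −71(ω_ring−ω_arm),  ω_sun = 0, ω_ring = 1
15(0−ω_arm) = −71(1−ω_arm)  ⇒  86·ω_arm = 71  ⇒  ω_arm = 71/86
sun–planet mesh: 15·(0−71/86) = −28·(ω_p−ω_arm)  ⇒  ω_p−ω_arm = 1065/2408
scale: ω_p−ω_arm = 1065/2408 × 3375 rpm = +1492.6806 rpm

+1492.6806 rpm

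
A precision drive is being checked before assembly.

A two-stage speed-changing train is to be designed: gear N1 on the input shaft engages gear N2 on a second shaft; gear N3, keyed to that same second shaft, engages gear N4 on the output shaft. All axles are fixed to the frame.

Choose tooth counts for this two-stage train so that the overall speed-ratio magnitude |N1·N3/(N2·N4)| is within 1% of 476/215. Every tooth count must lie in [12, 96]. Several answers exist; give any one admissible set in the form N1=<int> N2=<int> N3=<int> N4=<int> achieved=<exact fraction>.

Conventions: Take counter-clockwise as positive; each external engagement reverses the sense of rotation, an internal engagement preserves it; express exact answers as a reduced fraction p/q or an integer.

N1=17 N2=15 N3=84 N4=43 achieved=476/215

class = fixed-axis compound train [2-stage, 476/215 wanted]
target = 476/215 in lowest terms: an exact hit needs N1·N3 = k·476 and N2·N4 = k·215 for one integer k, every count in [12, 96]; additionally prefer no 1:1 stage (N1 ≠ N2, N3 ≠ N4)
k = 1…2: no 1:1-free in-range split of k·476 and k·215 into factor pairs; take k = 3
k = 3: N1·N3 = 1428 = 17·84, N2·N4 = 645 = 15·43
achieved = 17·84/(15·43) = 476/215; |achieved − target| = 0 ≤ 119/5375 ✓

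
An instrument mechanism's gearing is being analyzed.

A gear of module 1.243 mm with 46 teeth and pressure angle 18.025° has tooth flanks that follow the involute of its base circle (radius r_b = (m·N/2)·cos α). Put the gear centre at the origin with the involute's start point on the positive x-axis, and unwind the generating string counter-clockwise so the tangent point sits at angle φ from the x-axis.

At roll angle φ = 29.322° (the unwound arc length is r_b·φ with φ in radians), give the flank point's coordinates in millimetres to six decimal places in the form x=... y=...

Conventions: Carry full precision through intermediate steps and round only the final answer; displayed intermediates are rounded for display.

x=30.516215 y=1.183091

topology: single-mesh involute geometry — m = 1.243, N = 46
pitch radius r_p = m·N/2 = 1.243·46/2 = 28.589000
base radius r_b = r_p·cos α = 28.589000·cos 18.025° = 27.185897
roll angle φ = 29.322° = 0.51176544 rad
x = r_b·(cos φ + φ·sin φ) = 30.516215
y = r_b·(sin φ − φ·cos φ) = 1.183091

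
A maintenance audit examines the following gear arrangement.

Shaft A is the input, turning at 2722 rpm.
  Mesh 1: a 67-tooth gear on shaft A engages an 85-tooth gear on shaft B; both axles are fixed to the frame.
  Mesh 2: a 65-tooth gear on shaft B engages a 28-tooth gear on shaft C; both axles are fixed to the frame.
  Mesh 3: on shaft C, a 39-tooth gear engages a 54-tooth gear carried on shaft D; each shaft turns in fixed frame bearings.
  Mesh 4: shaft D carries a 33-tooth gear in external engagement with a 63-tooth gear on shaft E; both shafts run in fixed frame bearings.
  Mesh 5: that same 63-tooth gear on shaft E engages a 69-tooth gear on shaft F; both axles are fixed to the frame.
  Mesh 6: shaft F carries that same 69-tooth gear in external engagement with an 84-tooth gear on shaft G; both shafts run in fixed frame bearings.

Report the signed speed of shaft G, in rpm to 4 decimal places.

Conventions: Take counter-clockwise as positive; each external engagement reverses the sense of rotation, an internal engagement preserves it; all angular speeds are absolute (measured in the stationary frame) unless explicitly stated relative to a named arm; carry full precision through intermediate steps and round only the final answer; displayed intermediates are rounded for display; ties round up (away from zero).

topology: fixed-axis compound train — 6 meshes, A→G
mesh 1 [67T→85T]: ω = 2722.0000×67/85 = 2145.5765 rpm, sense flips to −
mesh 2 [65T→28T]: ω = 2145.5765×65/28 = 4980.8025 rpm, sense flips to +
mesh 3 [39T→54T]: ω = 4980.8025×39/54 = 3597.2463 rpm, sense flips to −
mesh 4 [33T→63T]: ω = 3597.2463×33/63 = 1884.2719 rpm, sense flips to +
mesh 5 [63T→69T]: ω = 1884.2719×63/69 = 1720.4221 rpm, sense flips to −
mesh 6 [69T→84T]: ω = 1720.4221×69/84 = 1413.2039 rpm, sense flips to +
signed output speed = +1413.2039 rpm

+1413.2039 rpm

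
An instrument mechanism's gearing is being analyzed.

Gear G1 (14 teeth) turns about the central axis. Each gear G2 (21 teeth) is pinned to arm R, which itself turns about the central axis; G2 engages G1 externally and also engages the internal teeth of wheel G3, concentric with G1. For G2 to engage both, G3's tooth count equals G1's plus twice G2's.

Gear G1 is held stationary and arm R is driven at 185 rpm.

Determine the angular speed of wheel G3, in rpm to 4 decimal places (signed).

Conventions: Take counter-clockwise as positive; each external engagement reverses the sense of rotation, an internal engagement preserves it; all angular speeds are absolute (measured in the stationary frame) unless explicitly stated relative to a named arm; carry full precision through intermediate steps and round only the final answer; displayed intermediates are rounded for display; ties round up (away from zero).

recognized (axles ride arm R): planetary set, 14/21/56 teeth
normalise by the input: solve with ω_arm = 1, then scale by 185 rpm
ring teeth: 14 + 2·21 = 56
14(ω_sun−ω_arm) = −56(ω_ring−ω_arm),  ω_sun = 0, ω_arm = 1
ω_ring = 1 − (14/56)(0−1) = 5/4
scale: ω_ring = 5/4 × 185 rpm = +231.2500 rpm

+231.2500 rpm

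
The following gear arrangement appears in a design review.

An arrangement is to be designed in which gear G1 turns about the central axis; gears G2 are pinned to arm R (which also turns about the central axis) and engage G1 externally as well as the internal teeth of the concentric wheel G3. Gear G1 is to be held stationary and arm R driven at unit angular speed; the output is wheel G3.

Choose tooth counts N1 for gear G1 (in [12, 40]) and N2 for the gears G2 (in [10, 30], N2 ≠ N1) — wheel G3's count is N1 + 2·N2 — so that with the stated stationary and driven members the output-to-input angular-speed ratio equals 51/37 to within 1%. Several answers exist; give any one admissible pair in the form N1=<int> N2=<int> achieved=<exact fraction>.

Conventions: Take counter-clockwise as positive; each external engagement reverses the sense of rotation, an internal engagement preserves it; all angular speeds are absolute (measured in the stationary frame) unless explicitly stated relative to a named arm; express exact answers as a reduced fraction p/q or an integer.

N1=28 N2=23 achieved=51/37

planetary set to be sized for 51/37 (Willis relation)
Willis with ω_sun = 0: ω_ring/ω_arm = (N1+N3)/N3; set equal to 51/37  ⇒  N3/N1 = 1/(51/37 − 1) = 37/14
N3 = N1 + 2·N2  ⇒  N2/N1 = (N3/N1 − 1)/2 = (37/14 − 1)/2 = 23/28
smallest multiple with N1 ≥ 12 and N2 ≥ 10: k = 1  ⇒  N1 = 1·28 = 28, N2 = 1·23 = 23 (N1 ≤ 40, N2 ≤ 30, N2 ≠ N1 ✓), N3 = 28 + 2·23 = 74
check: (N1+N3)/N3 with N1 = 28, N3 = 74 gives 51/37; |achieved − target| = 0 ≤ 51/3700 ✓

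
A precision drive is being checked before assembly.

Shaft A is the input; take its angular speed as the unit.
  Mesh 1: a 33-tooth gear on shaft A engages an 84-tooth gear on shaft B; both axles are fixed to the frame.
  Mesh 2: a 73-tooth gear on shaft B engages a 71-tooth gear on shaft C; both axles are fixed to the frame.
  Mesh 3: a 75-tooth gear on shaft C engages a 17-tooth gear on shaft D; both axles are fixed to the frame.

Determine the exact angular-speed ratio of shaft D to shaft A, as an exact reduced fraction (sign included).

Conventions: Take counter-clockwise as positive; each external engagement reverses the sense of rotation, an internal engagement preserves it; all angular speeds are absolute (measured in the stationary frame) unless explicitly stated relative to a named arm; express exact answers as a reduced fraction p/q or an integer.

-60225/33796

class = fixed-axis compound train [3 meshes; 3 ratios multiply, 3 sense flips]
mesh 1 [33T→84T]: running ratio 11/28, sense −
mesh 2 [73T→71T]: running ratio 803/1988, sense +
mesh 3 [75T→17T]: running ratio 60225/33796, sense −
ω_out/ω_in = -60225/33796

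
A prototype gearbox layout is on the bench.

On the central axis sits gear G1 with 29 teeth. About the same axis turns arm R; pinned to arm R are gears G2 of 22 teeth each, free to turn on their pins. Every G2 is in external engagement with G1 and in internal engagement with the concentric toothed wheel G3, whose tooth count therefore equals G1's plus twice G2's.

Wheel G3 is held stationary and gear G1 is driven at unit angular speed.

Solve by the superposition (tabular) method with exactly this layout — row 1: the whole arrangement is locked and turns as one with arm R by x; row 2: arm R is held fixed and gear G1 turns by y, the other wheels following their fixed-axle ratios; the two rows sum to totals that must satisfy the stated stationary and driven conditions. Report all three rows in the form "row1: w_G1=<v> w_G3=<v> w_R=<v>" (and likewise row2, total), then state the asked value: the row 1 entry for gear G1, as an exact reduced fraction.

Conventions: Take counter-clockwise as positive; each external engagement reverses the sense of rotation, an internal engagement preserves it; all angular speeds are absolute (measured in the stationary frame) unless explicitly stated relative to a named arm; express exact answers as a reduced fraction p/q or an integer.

planetary set (29T centre, 22T on arm, 73T internal) — Willis relation
superposition row 1 [locked train]: every member turns x
superposition row 2 [arm held]: sun y, ring −(29/73)·y, arm 0
boundary: total ω_ring = x − (29/73)·y = 0 and total ω_sun = x + y = 1  ⇒  y = 73/102, x = 29/102
row 2 ring = −(29/73)·73/102 = -29/102
totals (row 1 + row 2): sun 29/102 + 73/102 = 1, ring 29/102 + (-29/102) = 0, arm 29/102 + 0 = 29/102
asked cell (row1, sun) = 29/102

row1: w_G1=29/102 w_G3=29/102 w_R=29/102
row2: w_G1=73/102 w_G3=-29/102 w_R=0
total: w_G1=1 w_G3=0 w_R=29/102
asked value: 29/102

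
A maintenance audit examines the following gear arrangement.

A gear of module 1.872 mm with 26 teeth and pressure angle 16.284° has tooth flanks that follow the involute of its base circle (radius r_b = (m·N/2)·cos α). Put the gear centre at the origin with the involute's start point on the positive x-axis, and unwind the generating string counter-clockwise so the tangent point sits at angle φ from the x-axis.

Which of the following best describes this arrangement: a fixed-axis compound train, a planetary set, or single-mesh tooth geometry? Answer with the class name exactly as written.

class = single-mesh tooth geometry [base-circle involute, m = 1.872, 26T]
classification: single-mesh tooth geometry

single-mesh tooth geometry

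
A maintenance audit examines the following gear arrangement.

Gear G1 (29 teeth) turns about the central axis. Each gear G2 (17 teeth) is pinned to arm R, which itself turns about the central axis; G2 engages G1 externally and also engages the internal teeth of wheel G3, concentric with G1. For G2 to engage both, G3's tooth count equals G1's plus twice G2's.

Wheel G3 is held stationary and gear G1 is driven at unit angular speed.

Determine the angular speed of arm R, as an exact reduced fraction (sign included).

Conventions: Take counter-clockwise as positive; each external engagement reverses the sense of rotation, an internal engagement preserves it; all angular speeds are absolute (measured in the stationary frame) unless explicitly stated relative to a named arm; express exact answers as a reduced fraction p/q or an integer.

29/92

class = planetary set [G3 = 29+2·17 = 63; Willis about the carrier]
ring teeth: 29 + 2·17 = 63
29(ω_sun−ω_arm) = −63(ω_ring−ω_arm),  ω_ring = 0, ω_sun = 1
29(1−ω_arm) = −63(0−ω_arm)  ⇒  92·ω_arm = 29  ⇒  ω_arm = 29/92
exact speed ratio = 29/92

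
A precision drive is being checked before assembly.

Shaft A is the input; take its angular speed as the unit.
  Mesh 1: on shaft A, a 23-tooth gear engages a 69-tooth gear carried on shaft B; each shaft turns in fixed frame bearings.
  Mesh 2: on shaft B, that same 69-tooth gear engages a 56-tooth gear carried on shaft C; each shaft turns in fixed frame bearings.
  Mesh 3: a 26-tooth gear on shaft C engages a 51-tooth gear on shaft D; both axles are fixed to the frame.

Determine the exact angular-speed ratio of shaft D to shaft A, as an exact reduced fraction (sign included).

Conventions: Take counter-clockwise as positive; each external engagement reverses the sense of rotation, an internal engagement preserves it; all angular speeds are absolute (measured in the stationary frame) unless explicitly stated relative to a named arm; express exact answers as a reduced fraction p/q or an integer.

class = fixed-axis compound train [3 meshes; 3 ratios multiply, 3 sense flips]
mesh 1 [23T→69T]: running ratio 1/3, sense −
mesh 2 [69T→56T]: running ratio 23/56, sense +
mesh 3 [26T→51T]: running ratio 299/1428, sense −
ω_out/ω_in = -299/1428

-299/1428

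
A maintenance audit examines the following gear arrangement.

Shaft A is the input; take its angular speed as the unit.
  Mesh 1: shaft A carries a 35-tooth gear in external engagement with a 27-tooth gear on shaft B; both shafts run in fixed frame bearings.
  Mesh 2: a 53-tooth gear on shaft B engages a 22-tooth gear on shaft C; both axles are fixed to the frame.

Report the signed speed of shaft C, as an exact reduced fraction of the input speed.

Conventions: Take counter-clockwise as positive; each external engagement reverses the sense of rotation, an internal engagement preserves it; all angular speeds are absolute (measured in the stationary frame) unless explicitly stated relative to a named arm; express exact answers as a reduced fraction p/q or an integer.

2-mesh fixed-axis compound train (all bearings frame-fixed)
mesh 1 [35T→27T]: |ω|/ω_in = 1×35/27 = 35/27, sense flips to −
mesh 2 [53T→22T]: |ω|/ω_in = (35/27)×53/22 = 1855/594, sense flips to +
signed output speed (× input speed) = 1855/594

1855/594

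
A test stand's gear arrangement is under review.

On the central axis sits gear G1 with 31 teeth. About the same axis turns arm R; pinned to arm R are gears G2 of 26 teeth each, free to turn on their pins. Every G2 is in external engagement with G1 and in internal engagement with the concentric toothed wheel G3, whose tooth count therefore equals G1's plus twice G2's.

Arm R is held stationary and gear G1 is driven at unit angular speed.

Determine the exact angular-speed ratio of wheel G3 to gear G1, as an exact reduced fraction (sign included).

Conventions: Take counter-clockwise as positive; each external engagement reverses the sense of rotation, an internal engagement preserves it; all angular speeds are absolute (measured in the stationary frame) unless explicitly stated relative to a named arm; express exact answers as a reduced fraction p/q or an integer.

recognized (axles ride arm R): planetary set, 31/26/83 teeth
ring teeth: 31 + 2·26 = 83
31(ω_sun−ω_arm) = −83(ω_ring−ω_arm),  ω_arm = 0, ω_sun = 1
ω_ring = 0 − (31/83)(1−0) = -31/83
ω_out/ω_in = -31/83

-31/83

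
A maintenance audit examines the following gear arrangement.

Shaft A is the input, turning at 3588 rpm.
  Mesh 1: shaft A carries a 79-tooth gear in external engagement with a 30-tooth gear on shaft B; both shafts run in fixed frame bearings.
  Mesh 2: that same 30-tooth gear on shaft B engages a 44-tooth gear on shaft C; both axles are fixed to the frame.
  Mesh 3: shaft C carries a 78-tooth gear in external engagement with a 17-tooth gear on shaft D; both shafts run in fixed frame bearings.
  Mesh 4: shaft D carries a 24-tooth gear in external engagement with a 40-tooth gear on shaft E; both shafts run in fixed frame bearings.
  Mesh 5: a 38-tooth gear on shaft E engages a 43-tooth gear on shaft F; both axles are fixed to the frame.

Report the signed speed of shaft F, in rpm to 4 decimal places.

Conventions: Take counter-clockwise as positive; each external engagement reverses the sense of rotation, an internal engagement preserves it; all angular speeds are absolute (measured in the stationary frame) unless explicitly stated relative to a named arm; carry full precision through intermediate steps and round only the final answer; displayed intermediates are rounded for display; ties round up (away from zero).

topology: fixed-axis compound train — 5 meshes, A→F
mesh 1 [79T→30T]: ω = 3588.0000×79/30 = 9448.4000 rpm, sense flips to −
mesh 2 [30T→44T]: ω = 9448.4000×30/44 = 6442.0909 rpm, sense flips to +
mesh 3 [78T→17T]: ω = 6442.0909×78/17 = 29557.8289 rpm, sense flips to −
mesh 4 [24T→40T]: ω = 29557.8289×24/40 = 17734.6973 rpm, sense flips to +
mesh 5 [38T→43T]: ω = 17734.6973×38/43 = 15672.5232 rpm, sense flips to −
signed output speed = -15672.5232 rpm

-15672.5232 rpm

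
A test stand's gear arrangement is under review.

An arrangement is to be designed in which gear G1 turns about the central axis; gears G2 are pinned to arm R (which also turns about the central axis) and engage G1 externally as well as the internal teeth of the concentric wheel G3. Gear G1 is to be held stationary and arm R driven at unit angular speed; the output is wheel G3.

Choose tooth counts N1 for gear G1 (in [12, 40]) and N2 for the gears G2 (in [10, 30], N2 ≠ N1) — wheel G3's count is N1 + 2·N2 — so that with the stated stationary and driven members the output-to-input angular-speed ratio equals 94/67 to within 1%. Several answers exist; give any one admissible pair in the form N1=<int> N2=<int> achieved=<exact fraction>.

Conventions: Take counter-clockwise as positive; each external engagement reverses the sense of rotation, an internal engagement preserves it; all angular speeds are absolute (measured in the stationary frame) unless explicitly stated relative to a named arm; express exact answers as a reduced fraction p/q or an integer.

N1=27 N2=20 achieved=94/67

topology: planetary set — design target 94/67, arm = carrier (Willis)
Willis with ω_sun = 0: ω_ring/ω_arm = (N1+N3)/N3; set equal to 94/67  ⇒  N3/N1 = 1/(94/67 − 1) = 67/27
N3 = N1 + 2·N2  ⇒  N2/N1 = (N3/N1 − 1)/2 = (67/27 − 1)/2 = 20/27
smallest multiple with N1 ≥ 12 and N2 ≥ 10: k = 1  ⇒  N1 = 1·27 = 27, N2 = 1·20 = 20 (N1 ≤ 40, N2 ≤ 30, N2 ≠ N1 ✓), N3 = 27 + 2·20 = 67
check: (N1+N3)/N3 with N1 = 27, N3 = 67 gives 94/67; |achieved − target| = 0 ≤ 47/3350 ✓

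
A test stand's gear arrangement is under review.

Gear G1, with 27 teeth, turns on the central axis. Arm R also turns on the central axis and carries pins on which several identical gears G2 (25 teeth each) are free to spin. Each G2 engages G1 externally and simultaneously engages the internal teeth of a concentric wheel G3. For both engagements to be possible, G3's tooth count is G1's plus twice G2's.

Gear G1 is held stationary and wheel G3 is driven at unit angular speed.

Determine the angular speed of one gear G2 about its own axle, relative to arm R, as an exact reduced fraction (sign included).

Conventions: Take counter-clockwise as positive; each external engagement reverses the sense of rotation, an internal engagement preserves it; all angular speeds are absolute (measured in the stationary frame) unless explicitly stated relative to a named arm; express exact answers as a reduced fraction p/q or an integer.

2079/2600

recognized (axles ride arm R): planetary set, 27/25/77 teeth
ring teeth: 27 + 2·25 = 77
27(ω_sun−ω_arm) = −77(ω_ring−ω_arm),  ω_sun = 0, ω_ring = 1
27(0−ω_arm) = −77(1−ω_arm)  ⇒  104·ω_arm = 77  ⇒  ω_arm = 77/104
sun–planet mesh: 27·(0−77/104) = −25·(ω_p−ω_arm)  ⇒  ω_p−ω_arm = 2079/2600
exact speed ratio = 2079/2600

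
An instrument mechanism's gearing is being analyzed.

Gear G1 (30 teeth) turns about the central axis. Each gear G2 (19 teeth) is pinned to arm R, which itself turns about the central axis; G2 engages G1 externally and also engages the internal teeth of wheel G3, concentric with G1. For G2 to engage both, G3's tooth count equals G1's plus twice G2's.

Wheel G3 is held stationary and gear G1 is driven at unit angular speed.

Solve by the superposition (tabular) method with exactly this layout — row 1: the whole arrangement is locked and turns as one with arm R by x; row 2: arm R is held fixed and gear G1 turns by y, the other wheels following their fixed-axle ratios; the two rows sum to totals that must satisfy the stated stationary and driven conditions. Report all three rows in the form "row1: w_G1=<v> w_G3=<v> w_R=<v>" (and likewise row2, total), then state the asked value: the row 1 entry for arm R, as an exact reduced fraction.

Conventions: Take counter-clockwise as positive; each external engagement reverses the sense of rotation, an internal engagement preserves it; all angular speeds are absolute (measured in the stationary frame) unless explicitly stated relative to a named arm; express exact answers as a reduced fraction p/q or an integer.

row1: w_G1=15/49 w_G3=15/49 w_R=15/49
row2: w_G1=34/49 w_G3=-15/49 w_R=0
total: w_G1=1 w_G3=0 w_R=15/49
asked value: 15/49

topology: planetary set — G1 30T / G2 19T / G3 68T, arm = carrier (Willis)
row 1: whole set turns with the arm by x
row 2 — arm fixed, fixed-axis ratios: sun y, ring −(30/68)·y, arm 0
boundary: total ω_ring = x − (30/68)·y = 0 and total ω_sun = x + y = 1  ⇒  y = 34/49, x = 15/49
row 2 ring = −(30/68)·34/49 = -15/49
totals (row 1 + row 2): sun 15/49 + 34/49 = 1, ring 15/49 + (-15/49) = 0, arm 15/49 + 0 = 15/49
asked cell (row1, arm) = 15/49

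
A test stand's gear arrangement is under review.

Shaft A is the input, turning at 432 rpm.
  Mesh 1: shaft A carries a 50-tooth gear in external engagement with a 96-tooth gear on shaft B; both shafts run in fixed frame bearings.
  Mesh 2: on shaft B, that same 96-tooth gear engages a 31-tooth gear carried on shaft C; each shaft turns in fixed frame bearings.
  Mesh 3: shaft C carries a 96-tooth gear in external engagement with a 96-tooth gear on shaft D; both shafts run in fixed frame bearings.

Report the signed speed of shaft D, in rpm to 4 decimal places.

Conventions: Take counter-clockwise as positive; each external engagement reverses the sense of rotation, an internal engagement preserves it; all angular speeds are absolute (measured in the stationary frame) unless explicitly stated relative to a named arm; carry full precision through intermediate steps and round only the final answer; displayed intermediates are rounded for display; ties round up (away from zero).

3-mesh fixed-axis compound train (all bearings frame-fixed)
mesh 1 [50T→96T]: ω = 432.0000×50/96 = 225.0000 rpm, sense flips to −
mesh 2 [96T→31T]: ω = 225.0000×96/31 = 696.7742 rpm, sense flips to +
mesh 3 [96T→96T]: ω = 696.7742×96/96 = 696.7742 rpm, sense flips to −
signed output speed = -696.7742 rpm

-696.7742 rpm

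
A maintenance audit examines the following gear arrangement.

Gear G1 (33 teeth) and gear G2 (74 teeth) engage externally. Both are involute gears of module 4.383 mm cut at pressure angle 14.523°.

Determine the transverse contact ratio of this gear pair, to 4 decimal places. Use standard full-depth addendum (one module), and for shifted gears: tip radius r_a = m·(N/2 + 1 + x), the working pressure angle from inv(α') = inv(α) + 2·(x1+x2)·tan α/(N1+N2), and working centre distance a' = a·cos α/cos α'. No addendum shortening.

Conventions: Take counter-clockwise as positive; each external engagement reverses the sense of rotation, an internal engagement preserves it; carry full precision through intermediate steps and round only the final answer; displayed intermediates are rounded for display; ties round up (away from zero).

class = single-mesh tooth geometry [involute pair 33T × 74T, m = 4.383]
base radii: r_b1 = 70.008679, r_b2 = 156.989159
tip radii: r_a1 = 76.702500, r_a2 = 166.554000
no profile shift: α' = α, a' = a
action lengths: √(r_a1²−r_b1²) = 31.337811, √(r_a2²−r_b2²) = 55.629479
base pitch p_b = π·m·cos α = 13.329621
CR = (31.337811 + 55.629479 − 234.490500·sin 14.52300°)/13.329621 = 2.112921
contact ratio ≈ 2.1129

2.1129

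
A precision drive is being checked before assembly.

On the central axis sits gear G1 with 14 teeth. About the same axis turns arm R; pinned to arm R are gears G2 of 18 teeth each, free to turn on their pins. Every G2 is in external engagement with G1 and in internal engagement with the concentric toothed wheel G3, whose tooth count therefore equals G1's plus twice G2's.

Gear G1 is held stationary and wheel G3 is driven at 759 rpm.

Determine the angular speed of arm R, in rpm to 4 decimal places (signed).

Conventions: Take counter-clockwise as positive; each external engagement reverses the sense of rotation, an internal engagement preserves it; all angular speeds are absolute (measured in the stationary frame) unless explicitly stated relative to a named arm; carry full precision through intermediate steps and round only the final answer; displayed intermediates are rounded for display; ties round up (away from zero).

planetary set (14T centre, 18T on arm, 50T internal) — Willis relation
normalise by the input: solve with ω_ring = 1, then scale by 759 rpm
ring teeth: 14 + 2·18 = 50
14(ω_sun−ω_arm) = −50(ω_ring−ω_arm),  ω_sun = 0, ω_ring = 1
14(0−ω_arm) = −50(1−ω_arm)  ⇒  64·ω_arm = 50  ⇒  ω_arm = 25/32
scale: ω_arm = 25/32 × 759 rpm = +592.9688 rpm

+592.9688 rpm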